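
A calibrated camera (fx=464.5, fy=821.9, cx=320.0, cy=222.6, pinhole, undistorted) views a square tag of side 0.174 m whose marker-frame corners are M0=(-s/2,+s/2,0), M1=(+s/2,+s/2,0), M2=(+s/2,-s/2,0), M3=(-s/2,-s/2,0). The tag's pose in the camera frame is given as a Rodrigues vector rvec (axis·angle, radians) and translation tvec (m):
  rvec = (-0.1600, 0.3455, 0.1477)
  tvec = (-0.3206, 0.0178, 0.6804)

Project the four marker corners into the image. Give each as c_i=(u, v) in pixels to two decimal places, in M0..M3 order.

c0=(43.40, 331.48) c1=(134.93, 367.85) c2=(162.16, 151.73) c3=(71.23, 134.61)

Intrinsics K: fx=464.5, fy=821.9, cx=320.0, cy=222.6
Marker side s = 0.174 m; corners in marker frame (Z=0):
  M0 = (-0.0870, +0.0870, 0)
  M1 = (+0.0870, +0.0870, 0)
  M2 = (+0.0870, -0.0870, 0)
  M3 = (-0.0870, -0.0870, 0)
rvec = (-0.1600, 0.3455, 0.1477), |rvec| = θ = 0.40839 rad = 23.399°
Rodrigues: sinθ=0.39714, 1−cosθ=0.08224; R = I + sinθ·[k]× + (1−cosθ)·[k]×²:
    [+0.93038 -0.17089 +0.32432]
    [+0.11637 +0.97662 +0.18075]
    [-0.34763 -0.13043 +0.92852]
t = (-0.3206, 0.0178, 0.6804) m
M0: Pc = R·M0+t = (-0.41641, +0.09264, +0.69930); u = 464.5·(-0.41641)/0.69930 + 320.0 = 43.4040, v = 821.9·(+0.09264)/0.69930 + 222.6 = 331.4840
M1: Pc = R·M1+t = (-0.25452, +0.11289, +0.63881); u = 464.5·(-0.25452)/0.63881 + 320.0 = 134.9270, v = 821.9·(+0.11289)/0.63881 + 222.6 = 367.8459
M2: Pc = R·M2+t = (-0.22479, -0.05704, +0.66150); u = 464.5·(-0.22479)/0.66150 + 320.0 = 162.1554, v = 821.9·(-0.05704)/0.66150 + 222.6 = 151.7272
M3: Pc = R·M3+t = (-0.38668, -0.07729, +0.72199); u = 464.5·(-0.38668)/0.72199 + 320.0 = 71.2280, v = 821.9·(-0.07729)/0.72199 + 222.6 = 134.6144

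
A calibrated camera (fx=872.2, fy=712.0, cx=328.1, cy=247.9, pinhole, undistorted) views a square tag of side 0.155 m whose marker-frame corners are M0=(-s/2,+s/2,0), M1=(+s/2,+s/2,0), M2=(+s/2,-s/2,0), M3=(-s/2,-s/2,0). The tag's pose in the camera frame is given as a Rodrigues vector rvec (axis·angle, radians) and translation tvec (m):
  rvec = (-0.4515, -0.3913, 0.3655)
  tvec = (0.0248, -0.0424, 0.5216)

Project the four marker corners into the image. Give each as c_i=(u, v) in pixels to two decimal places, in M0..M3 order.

c0=(212.01, 232.36) c1=(452.49, 325.58) c2=(494.97, 156.32) c3=(291.51, 62.41)

Intrinsics K: fx=872.2, fy=712.0, cx=328.1, cy=247.9
Marker side s = 0.155 m; corners in marker frame (Z=0):
  M0 = (-0.0775, +0.0775, 0)
  M1 = (+0.0775, +0.0775, 0)
  M2 = (+0.0775, -0.0775, 0)
  M3 = (-0.0775, -0.0775, 0)
rvec = (-0.4515, -0.3913, 0.3655), |rvec| = θ = 0.70040 rad = 40.130°
Rodrigues: sinθ=0.64452, 1−cosθ=0.23541; R = I + sinθ·[k]× + (1−cosθ)·[k]×²:
    [+0.86241 -0.25156 -0.43928]
    [+0.42112 +0.83806 +0.34685]
    [+0.28089 -0.48411 +0.82869]
t = (0.0248, -0.0424, 0.5216) m
M0: Pc = R·M0+t = (-0.06153, -0.01009, +0.46231); u = 872.2·(-0.06153)/0.46231 + 328.1 = 212.0122, v = 712.0·(-0.01009)/0.46231 + 247.9 = 232.3649
M1: Pc = R·M1+t = (+0.07214, +0.05519, +0.50585); u = 872.2·(+0.07214)/0.50585 + 328.1 = 452.4878, v = 712.0·(+0.05519)/0.50585 + 247.9 = 325.5776
M2: Pc = R·M2+t = (+0.11113, -0.07471, +0.58089); u = 872.2·(+0.11113)/0.58089 + 328.1 = 494.9651, v = 712.0·(-0.07471)/0.58089 + 247.9 = 156.3238
M3: Pc = R·M3+t = (-0.02254, -0.13999, +0.53735); u = 872.2·(-0.02254)/0.53735 + 328.1 = 291.5122, v = 712.0·(-0.13999)/0.53735 + 247.9 = 62.4141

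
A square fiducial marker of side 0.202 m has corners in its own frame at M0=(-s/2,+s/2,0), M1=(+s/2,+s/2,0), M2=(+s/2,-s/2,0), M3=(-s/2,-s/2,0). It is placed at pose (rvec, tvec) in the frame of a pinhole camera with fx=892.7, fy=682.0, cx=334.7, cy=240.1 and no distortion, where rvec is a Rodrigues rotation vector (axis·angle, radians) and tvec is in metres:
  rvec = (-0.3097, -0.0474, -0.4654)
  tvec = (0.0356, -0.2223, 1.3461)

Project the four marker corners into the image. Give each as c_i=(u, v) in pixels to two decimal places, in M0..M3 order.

c0=(328.32, 191.63) c1=(449.64, 147.47) c2=(386.56, 67.04) c3=(269.25, 107.97)

Intrinsics K: fx=892.7, fy=682.0, cx=334.7, cy=240.1
Marker side s = 0.202 m; corners in marker frame (Z=0):
  M0 = (-0.1010, +0.1010, 0)
  M1 = (+0.1010, +0.1010, 0)
  M2 = (+0.1010, -0.1010, 0)
  M3 = (-0.1010, -0.1010, 0)
rvec = (-0.3097, -0.0474, -0.4654), |rvec| = θ = 0.56103 rad = 32.145°
Rodrigues: sinθ=0.53206, 1−cosθ=0.15329; R = I + sinθ·[k]× + (1−cosθ)·[k]×²:
    [+0.89342 +0.44852 +0.02524]
    [-0.43422 +0.84780 +0.30445]
    [+0.11515 -0.28296 +0.95219]
t = (0.0356, -0.2223, 1.3461) m
M0: Pc = R·M0+t = (-0.00934, -0.09282, +1.30589); u = 892.7·(-0.00934)/1.30589 + 334.7 = 328.3186, v = 682.0·(-0.09282)/1.30589 + 240.1 = 191.6268
M1: Pc = R·M1+t = (+0.17114, -0.18053, +1.32915); u = 892.7·(+0.17114)/1.32915 + 334.7 = 449.6400, v = 682.0·(-0.18053)/1.32915 + 240.1 = 147.4693
M2: Pc = R·M2+t = (+0.08054, -0.35178, +1.38631); u = 892.7·(+0.08054)/1.38631 + 334.7 = 386.5598, v = 682.0·(-0.35178)/1.38631 + 240.1 = 67.0387
M3: Pc = R·M3+t = (-0.09994, -0.26407, +1.36305); u = 892.7·(-0.09994)/1.36305 + 334.7 = 269.2495, v = 682.0·(-0.26407)/1.36305 + 240.1 = 107.9720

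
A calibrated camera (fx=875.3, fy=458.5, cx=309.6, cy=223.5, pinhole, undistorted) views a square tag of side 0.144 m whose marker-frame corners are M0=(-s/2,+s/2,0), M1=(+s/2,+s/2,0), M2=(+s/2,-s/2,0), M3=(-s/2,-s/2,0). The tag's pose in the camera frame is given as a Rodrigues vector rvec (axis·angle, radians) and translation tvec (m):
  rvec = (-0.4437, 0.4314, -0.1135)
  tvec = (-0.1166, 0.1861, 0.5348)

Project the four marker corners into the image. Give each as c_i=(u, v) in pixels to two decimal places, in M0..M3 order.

c0=(11.47, 452.62) c1=(216.62, 451.33) c2=(224.35, 314.59) c3=(40.31, 328.31)

Intrinsics K: fx=875.3, fy=458.5, cx=309.6, cy=223.5
Marker side s = 0.144 m; corners in marker frame (Z=0):
  M0 = (-0.0720, +0.0720, 0)
  M1 = (+0.0720, +0.0720, 0)
  M2 = (+0.0720, -0.0720, 0)
  M3 = (-0.0720, -0.0720, 0)
rvec = (-0.4437, 0.4314, -0.1135), |rvec| = θ = 0.62917 rad = 36.049°
Rodrigues: sinθ=0.58848, 1−cosθ=0.19149; R = I + sinθ·[k]× + (1−cosθ)·[k]×²:
    [+0.90375 +0.01357 +0.42786]
    [-0.19875 +0.89854 +0.39132]
    [-0.37914 -0.43869 +0.81475]
t = (-0.1166, 0.1861, 0.5348) m
M0: Pc = R·M0+t = (-0.18069, +0.26510, +0.53051); u = 875.3·(-0.18069)/0.53051 + 309.6 = 11.4725, v = 458.5·(+0.26510)/0.53051 + 223.5 = 452.6190
M1: Pc = R·M1+t = (-0.05055, +0.23648, +0.47592); u = 875.3·(-0.05055)/0.47592 + 309.6 = 216.6228, v = 458.5·(+0.23648)/0.47592 + 223.5 = 451.3303
M2: Pc = R·M2+t = (-0.05251, +0.10710, +0.53909); u = 875.3·(-0.05251)/0.53909 + 309.6 = 224.3455, v = 458.5·(+0.10710)/0.53909 + 223.5 = 314.5858
M3: Pc = R·M3+t = (-0.18265, +0.13572, +0.59368); u = 875.3·(-0.18265)/0.59368 + 309.6 = 40.3140, v = 458.5·(+0.13572)/0.59368 + 223.5 = 328.3125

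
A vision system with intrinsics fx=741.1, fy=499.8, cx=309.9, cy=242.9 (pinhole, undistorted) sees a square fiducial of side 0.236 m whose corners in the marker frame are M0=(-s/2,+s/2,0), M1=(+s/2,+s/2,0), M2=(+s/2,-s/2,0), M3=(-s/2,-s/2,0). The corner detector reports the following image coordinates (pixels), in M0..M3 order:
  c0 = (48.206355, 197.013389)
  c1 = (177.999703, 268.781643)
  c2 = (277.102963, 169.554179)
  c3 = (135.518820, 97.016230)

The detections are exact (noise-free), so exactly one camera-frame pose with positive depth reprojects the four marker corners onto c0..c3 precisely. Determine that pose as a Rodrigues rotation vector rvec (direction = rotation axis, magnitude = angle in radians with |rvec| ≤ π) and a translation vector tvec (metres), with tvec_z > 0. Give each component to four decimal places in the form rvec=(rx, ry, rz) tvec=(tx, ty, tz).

rvec=(0.1975, 0.2301, 0.6389) tvec=(-0.1992, -0.1139, 0.9658)

Intrinsics K: fx=741.1, fy=499.8, cx=309.9, cy=242.9
Marker side s = 0.236 m; corners in marker frame (Z=0):
  M0 = (-0.1180, +0.1180, 0)
  M1 = (+0.1180, +0.1180, 0)
  M2 = (+0.1180, -0.1180, 0)
  M3 = (-0.1180, -0.1180, 0)
Detected image corners:
  c0 = (48.206355, 197.013389) px
  c1 = (177.999703, 268.781643) px
  c2 = (277.102963, 169.554179) px
  c3 = (135.518820, 97.016230) px
Planar DLT: solve 8×8 A·h = b for H (H[2,2]=1):
  H  [+549.23250 -352.82279 +157.02157]
  H  [+277.07917 +469.88205 +183.95955]
  H  [-0.15623 +0.26089 +1.00000]
B = K⁻¹H; ‖b₁‖=1.035388, ‖b₂‖=1.035388; λ = 2/(‖b₁‖+‖b₂‖) = 0.965822, sign → tz>0 ⇒ λ=+0.965822
r₁ = λ·B[:,0] = (+0.77887,+0.60876,-0.15089); r₂ = λ·B[:,1] = (-0.56517,+0.78555,+0.25197)
r₃ = r₁×r₂ = (+0.27192,-0.11097,+0.95590); SVD([r₁ r₂ r₃]) → R = UVᵀ:
  R  [+0.77887 -0.56517 +0.27192]
  R  [+0.60876 +0.78555 -0.11097]
  R  [-0.15089 +0.25197 +0.95590]
t = (-0.19924, -0.11390, +0.96582) m
tr R = 2.520322; θ = arccos((tr R − 1)/2) = 0.707235 rad = 40.522°
axis k = ((R−Rᵀ)₃₂, (R−Rᵀ)₁₃, (R−Rᵀ)₂₁) / (2 sinθ) = (+0.279300, +0.325371, +0.903396)
rvec = θ·k = (+0.197531, +0.230114, +0.638914)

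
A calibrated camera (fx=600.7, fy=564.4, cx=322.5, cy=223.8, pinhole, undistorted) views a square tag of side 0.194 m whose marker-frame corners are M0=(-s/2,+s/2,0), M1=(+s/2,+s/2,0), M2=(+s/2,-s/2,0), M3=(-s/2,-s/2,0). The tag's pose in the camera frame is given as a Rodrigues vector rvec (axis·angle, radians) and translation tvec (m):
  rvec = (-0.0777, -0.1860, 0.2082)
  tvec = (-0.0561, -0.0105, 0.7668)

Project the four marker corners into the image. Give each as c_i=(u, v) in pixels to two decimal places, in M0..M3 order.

c0=(185.76, 272.21) c1=(336.40, 300.12) c2=(365.19, 163.66) c3=(219.52, 130.32)

Intrinsics K: fx=600.7, fy=564.4, cx=322.5, cy=223.8
Marker side s = 0.194 m; corners in marker frame (Z=0):
  M0 = (-0.0970, +0.0970, 0)
  M1 = (+0.0970, +0.0970, 0)
  M2 = (+0.0970, -0.0970, 0)
  M3 = (-0.0970, -0.0970, 0)
rvec = (-0.0777, -0.1860, 0.2082), |rvec| = θ = 0.28979 rad = 16.604°
Rodrigues: sinθ=0.28575, 1−cosθ=0.04170; R = I + sinθ·[k]× + (1−cosθ)·[k]×²:
    [+0.96130 -0.19812 -0.19144]
    [+0.21247 +0.97548 +0.05739]
    [+0.17538 -0.09584 +0.97983]
t = (-0.0561, -0.0105, 0.7668) m
M0: Pc = R·M0+t = (-0.16856, +0.06351, +0.74049); u = 600.7·(-0.16856)/0.74049 + 322.5 = 185.7579, v = 564.4·(+0.06351)/0.74049 + 223.8 = 272.2083
M1: Pc = R·M1+t = (+0.01793, +0.10473, +0.77451); u = 600.7·(+0.01793)/0.77451 + 322.5 = 336.4048, v = 564.4·(+0.10473)/0.77451 + 223.8 = 300.1194
M2: Pc = R·M2+t = (+0.05636, -0.08451, +0.79311); u = 600.7·(+0.05636)/0.79311 + 322.5 = 365.1901, v = 564.4·(-0.08451)/0.79311 + 223.8 = 163.6590
M3: Pc = R·M3+t = (-0.13013, -0.12573, +0.75909); u = 600.7·(-0.13013)/0.75909 + 322.5 = 219.5234, v = 564.4·(-0.12573)/0.75909 + 223.8 = 130.3153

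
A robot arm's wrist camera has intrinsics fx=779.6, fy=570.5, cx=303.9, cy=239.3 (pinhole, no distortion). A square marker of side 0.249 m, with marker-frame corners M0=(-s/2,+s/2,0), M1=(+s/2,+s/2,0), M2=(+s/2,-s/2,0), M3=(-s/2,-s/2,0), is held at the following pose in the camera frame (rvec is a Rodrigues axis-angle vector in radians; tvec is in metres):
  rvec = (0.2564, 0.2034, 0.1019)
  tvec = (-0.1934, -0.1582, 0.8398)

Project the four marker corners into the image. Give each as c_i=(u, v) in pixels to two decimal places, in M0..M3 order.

Intrinsics K: fx=779.6, fy=570.5, cx=303.9, cy=239.3
Marker side s = 0.249 m; corners in marker frame (Z=0):
  M0 = (-0.1245, +0.1245, 0)
  M1 = (+0.1245, +0.1245, 0)
  M2 = (+0.1245, -0.1245, 0)
  M3 = (-0.1245, -0.1245, 0)
rvec = (0.2564, 0.2034, 0.1019), |rvec| = θ = 0.34278 rad = 19.640°
Rodrigues: sinθ=0.33610, 1−cosθ=0.05818; R = I + sinθ·[k]× + (1−cosθ)·[k]×²:
    [+0.97437 -0.07409 +0.21238]
    [+0.12574 +0.96231 -0.24115]
    [-0.18650 +0.26167 +0.94697]
t = (-0.1934, -0.1582, 0.8398) m
M0: Pc = R·M0+t = (-0.32393, -0.05405, +0.89560); u = 779.6·(-0.32393)/0.89560 + 303.9 = 21.9215, v = 570.5·(-0.05405)/0.89560 + 239.3 = 204.8719
M1: Pc = R·M1+t = (-0.08132, -0.02274, +0.84916); u = 779.6·(-0.08132)/0.84916 + 303.9 = 229.2458, v = 570.5·(-0.02274)/0.84916 + 239.3 = 224.0235
M2: Pc = R·M2+t = (-0.06287, -0.26235, +0.78400); u = 779.6·(-0.06287)/0.78400 + 303.9 = 241.3874, v = 570.5·(-0.26235)/0.78400 + 239.3 = 48.3918
M3: Pc = R·M3+t = (-0.30548, -0.29366, +0.83044); u = 779.6·(-0.30548)/0.83044 + 303.9 = 17.1177, v = 570.5·(-0.29366)/0.83044 + 239.3 = 37.5591

c0=(21.92, 204.87) c1=(229.25, 224.02) c2=(241.39, 48.39) c3=(17.12, 37.56)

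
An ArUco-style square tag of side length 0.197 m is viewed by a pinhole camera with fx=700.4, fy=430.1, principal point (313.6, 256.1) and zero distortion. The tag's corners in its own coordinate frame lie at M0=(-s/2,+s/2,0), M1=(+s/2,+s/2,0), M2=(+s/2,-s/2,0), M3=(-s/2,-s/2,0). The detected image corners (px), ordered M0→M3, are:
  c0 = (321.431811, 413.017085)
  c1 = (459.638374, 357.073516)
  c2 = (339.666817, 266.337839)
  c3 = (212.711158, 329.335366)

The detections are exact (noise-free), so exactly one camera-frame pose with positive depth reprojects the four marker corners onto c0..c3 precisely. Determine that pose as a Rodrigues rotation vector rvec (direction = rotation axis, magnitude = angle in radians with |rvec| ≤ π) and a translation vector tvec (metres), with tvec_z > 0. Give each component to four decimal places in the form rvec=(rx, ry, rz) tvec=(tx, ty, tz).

rvec=(0.0826, 0.3442, -0.6809) tvec=(0.0181, 0.1532, 0.7625)

Intrinsics K: fx=700.4, fy=430.1, cx=313.6, cy=256.1
Marker side s = 0.197 m; corners in marker frame (Z=0):
  M0 = (-0.0985, +0.0985, 0)
  M1 = (+0.0985, +0.0985, 0)
  M2 = (+0.0985, -0.0985, 0)
  M3 = (-0.0985, -0.0985, 0)
Detected image corners:
  c0 = (321.431811, 413.017085) px
  c1 = (459.638374, 357.073516) px
  c2 = (339.666817, 266.337839) px
  c3 = (212.711158, 329.335366) px
Planar DLT: solve 8×8 A·h = b for H (H[2,2]=1):
  H  [+525.01868 +563.10083 +330.19436]
  H  [-453.39520 +425.42292 +342.53264]
  H  [-0.44350 -0.04826 +1.00000]
B = K⁻¹H; ‖b₁‖=1.311471, ‖b₂‖=1.311471; λ = 2/(‖b₁‖+‖b₂‖) = 0.762503, sign → tz>0 ⇒ λ=+0.762503
r₁ = λ·B[:,0] = (+0.72298,-0.60244,-0.33817); r₂ = λ·B[:,1] = (+0.62951,+0.77612,-0.03680)
r₃ = r₁×r₂ = (+0.28463,-0.18627,+0.94037); SVD([r₁ r₂ r₃]) → R = UVᵀ:
  R  [+0.72298 +0.62951 +0.28463]
  R  [-0.60244 +0.77612 -0.18627]
  R  [-0.33817 -0.03680 +0.94037]
t = (+0.01807, +0.15323, +0.76250) m
tr R = 2.439473; θ = arccos((tr R − 1)/2) = 0.767374 rad = 43.967°
axis k = ((R−Rᵀ)₃₂, (R−Rᵀ)₁₃, (R−Rᵀ)₂₁) / (2 sinθ) = (+0.107652, +0.448544, -0.887254)
rvec = θ·k = (+0.082609, +0.344201, -0.680855)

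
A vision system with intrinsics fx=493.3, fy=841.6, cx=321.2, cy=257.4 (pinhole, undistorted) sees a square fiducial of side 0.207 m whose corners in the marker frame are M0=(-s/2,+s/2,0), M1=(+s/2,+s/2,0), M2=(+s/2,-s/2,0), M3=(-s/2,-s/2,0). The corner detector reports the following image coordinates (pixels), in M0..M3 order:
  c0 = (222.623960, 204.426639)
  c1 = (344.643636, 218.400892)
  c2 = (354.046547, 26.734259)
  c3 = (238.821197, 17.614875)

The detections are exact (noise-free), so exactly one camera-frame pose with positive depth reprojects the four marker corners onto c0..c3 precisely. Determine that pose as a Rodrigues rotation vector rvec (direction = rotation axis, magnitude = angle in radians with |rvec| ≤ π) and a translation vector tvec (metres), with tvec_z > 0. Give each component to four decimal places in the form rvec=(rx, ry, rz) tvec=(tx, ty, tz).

Intrinsics K: fx=493.3, fy=841.6, cx=321.2, cy=257.4
Marker side s = 0.207 m; corners in marker frame (Z=0):
  M0 = (-0.1035, +0.1035, 0)
  M1 = (+0.1035, +0.1035, 0)
  M2 = (+0.1035, -0.1035, 0)
  M3 = (-0.1035, -0.1035, 0)
Detected image corners:
  c0 = (222.623960, 204.426639) px
  c1 = (344.643636, 218.400892) px
  c2 = (354.046547, 26.734259) px
  c3 = (238.821197, 17.614875) px
Planar DLT: solve 8×8 A·h = b for H (H[2,2]=1):
  H  [+541.72046 -145.59750 +289.57186]
  H  [+43.01068 +880.41269 +113.90847]
  H  [-0.10635 -0.28818 +1.00000]
B = K⁻¹H; ‖b₁‖=1.175219, ‖b₂‖=1.175219; λ = 2/(‖b₁‖+‖b₂‖) = 0.850905, sign → tz>0 ⇒ λ=+0.850905
r₁ = λ·B[:,0] = (+0.99335,+0.07116,-0.09050); r₂ = λ·B[:,1] = (-0.09148,+0.96514,-0.24521)
r₃ = r₁×r₂ = (+0.06989,+0.25186,+0.96524); SVD([r₁ r₂ r₃]) → R = UVᵀ:
  R  [+0.99335 -0.09148 +0.06989]
  R  [+0.07116 +0.96514 +0.25186]
  R  [-0.09050 -0.24521 +0.96524]
t = (-0.05456, -0.14508, +0.85091) m
tr R = 2.923732; θ = arccos((tr R − 1)/2) = 0.277052 rad = 15.874°
axis k = ((R−Rᵀ)₃₂, (R−Rᵀ)₁₃, (R−Rᵀ)₂₁) / (2 sinθ) = (-0.908648, +0.293188, +0.297319)
rvec = θ·k = (-0.251743, +0.081228, +0.082373)

rvec=(-0.2517, 0.0812, 0.0824) tvec=(-0.0546, -0.1451, 0.8509)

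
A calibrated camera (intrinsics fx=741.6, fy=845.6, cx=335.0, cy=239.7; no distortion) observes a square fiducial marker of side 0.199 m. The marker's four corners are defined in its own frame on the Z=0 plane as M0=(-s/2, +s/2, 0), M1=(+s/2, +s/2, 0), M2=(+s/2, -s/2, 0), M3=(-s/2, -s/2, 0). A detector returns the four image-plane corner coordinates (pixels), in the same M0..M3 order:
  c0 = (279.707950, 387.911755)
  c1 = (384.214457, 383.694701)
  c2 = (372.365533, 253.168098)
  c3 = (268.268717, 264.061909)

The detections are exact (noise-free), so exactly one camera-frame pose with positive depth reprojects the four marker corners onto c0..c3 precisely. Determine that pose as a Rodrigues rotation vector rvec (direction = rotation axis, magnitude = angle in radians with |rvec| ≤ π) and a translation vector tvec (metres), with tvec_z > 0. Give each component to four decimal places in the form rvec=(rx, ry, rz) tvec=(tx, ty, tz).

rvec=(0.0309, 0.3525, -0.1004) tvec=(-0.0181, 0.1286, 1.3151)

Intrinsics K: fx=741.6, fy=845.6, cx=335.0, cy=239.7
Marker side s = 0.199 m; corners in marker frame (Z=0):
  M0 = (-0.0995, +0.0995, 0)
  M1 = (+0.0995, +0.0995, 0)
  M2 = (+0.0995, -0.0995, 0)
  M3 = (-0.0995, -0.0995, 0)
Detected image corners:
  c0 = (279.707950, 387.911755) px
  c1 = (384.214457, 383.694701) px
  c2 = (372.365533, 253.168098) px
  c3 = (268.268717, 264.061909) px
Planar DLT: solve 8×8 A·h = b for H (H[2,2]=1):
  H  [+438.28316 +61.63233 +324.77890]
  H  [-122.76321 +641.80586 +322.36910]
  H  [-0.26322 +0.00965 +1.00000]
B = K⁻¹H; ‖b₁‖=0.760410, ‖b₂‖=0.760410; λ = 2/(‖b₁‖+‖b₂‖) = 1.315080, sign → tz>0 ⇒ λ=+1.315080
r₁ = λ·B[:,0] = (+0.93358,-0.09280,-0.34616); r₂ = λ·B[:,1] = (+0.10356,+0.99454,+0.01269)
r₃ = r₁×r₂ = (+0.34309,-0.04769,+0.93809); SVD([r₁ r₂ r₃]) → R = UVᵀ:
  R  [+0.93358 +0.10356 +0.34309]
  R  [-0.09280 +0.99454 -0.04769]
  R  [-0.34616 +0.01269 +0.93809]
t = (-0.01813, +0.12857, +1.31508) m
tr R = 2.866209; θ = arccos((tr R − 1)/2) = 0.367845 rad = 21.076°
axis k = ((R−Rᵀ)₃₂, (R−Rᵀ)₁₃, (R−Rᵀ)₂₁) / (2 sinθ) = (+0.083953, +0.958338, -0.273020)
rvec = θ·k = (+0.030882, +0.352520, -0.100429)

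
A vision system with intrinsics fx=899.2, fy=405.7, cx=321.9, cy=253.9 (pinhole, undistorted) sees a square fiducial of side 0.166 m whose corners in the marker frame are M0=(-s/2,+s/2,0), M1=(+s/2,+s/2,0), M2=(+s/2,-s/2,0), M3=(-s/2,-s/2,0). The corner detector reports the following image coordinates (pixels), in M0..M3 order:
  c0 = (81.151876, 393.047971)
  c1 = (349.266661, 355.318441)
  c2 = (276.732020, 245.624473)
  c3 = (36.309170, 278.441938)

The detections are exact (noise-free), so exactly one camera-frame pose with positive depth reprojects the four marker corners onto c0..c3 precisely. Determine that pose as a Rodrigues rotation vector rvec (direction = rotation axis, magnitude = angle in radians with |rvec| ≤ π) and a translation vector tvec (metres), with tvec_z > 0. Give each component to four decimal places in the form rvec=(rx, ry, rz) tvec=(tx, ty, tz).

rvec=(-0.3897, 0.0275, -0.2970) tvec=(-0.0863, 0.0851, 0.5659)

Intrinsics K: fx=899.2, fy=405.7, cx=321.9, cy=253.9
Marker side s = 0.166 m; corners in marker frame (Z=0):
  M0 = (-0.0830, +0.0830, 0)
  M1 = (+0.0830, +0.0830, 0)
  M2 = (+0.0830, -0.0830, 0)
  M3 = (-0.0830, -0.0830, 0)
Detected image corners:
  c0 = (81.151876, 393.047971) px
  c1 = (349.266661, 355.318441) px
  c2 = (276.732020, 245.624473) px
  c3 = (36.309170, 278.441938) px
Planar DLT: solve 8×8 A·h = b for H (H[2,2]=1):
  H  [+1537.07634 +229.67656 +184.80257]
  H  [-194.61648 +462.89820 +314.91863]
  H  [+0.05361 -0.66845 +1.00000]
B = K⁻¹H; ‖b₁‖=1.767215, ‖b₂‖=1.767215; λ = 2/(‖b₁‖+‖b₂‖) = 0.565862, sign → tz>0 ⇒ λ=+0.565862
r₁ = λ·B[:,0] = (+0.95641,-0.29043,+0.03034); r₂ = λ·B[:,1] = (+0.27994,+0.88236,-0.37825)
r₃ = r₁×r₂ = (+0.08309,+0.37025,+0.92521); SVD([r₁ r₂ r₃]) → R = UVᵀ:
  R  [+0.95641 +0.27994 +0.08309]
  R  [-0.29043 +0.88236 +0.37025]
  R  [+0.03034 -0.37825 +0.92521]
t = (-0.08627, +0.08511, +0.56586) m
tr R = 2.763982; θ = arccos((tr R − 1)/2) = 0.490725 rad = 28.116°
axis k = ((R−Rᵀ)₃₂, (R−Rᵀ)₁₃, (R−Rᵀ)₂₁) / (2 sinθ) = (-0.794141, +0.055970, -0.605151)
rvec = θ·k = (-0.389705, +0.027466, -0.296963)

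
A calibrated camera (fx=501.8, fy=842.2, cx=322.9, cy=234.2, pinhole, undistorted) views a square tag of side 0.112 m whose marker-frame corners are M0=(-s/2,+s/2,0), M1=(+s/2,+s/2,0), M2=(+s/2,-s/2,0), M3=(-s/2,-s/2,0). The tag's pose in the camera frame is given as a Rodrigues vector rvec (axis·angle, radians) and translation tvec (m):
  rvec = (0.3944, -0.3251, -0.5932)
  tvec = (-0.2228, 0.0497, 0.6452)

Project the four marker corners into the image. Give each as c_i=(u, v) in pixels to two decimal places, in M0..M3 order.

Intrinsics K: fx=501.8, fy=842.2, cx=322.9, cy=234.2
Marker side s = 0.112 m; corners in marker frame (Z=0):
  M0 = (-0.0560, +0.0560, 0)
  M1 = (+0.0560, +0.0560, 0)
  M2 = (+0.0560, -0.0560, 0)
  M3 = (-0.0560, -0.0560, 0)
rvec = (0.3944, -0.3251, -0.5932), |rvec| = θ = 0.78302 rad = 44.864°
Rodrigues: sinθ=0.70543, 1−cosθ=0.29122; R = I + sinθ·[k]× + (1−cosθ)·[k]×²:
    [+0.78267 +0.47351 -0.40401]
    [-0.59531 +0.75898 -0.26372]
    [+0.18176 +0.44691 +0.87592]
t = (-0.2228, 0.0497, 0.6452) m
M0: Pc = R·M0+t = (-0.24011, +0.12554, +0.66005); u = 501.8·(-0.24011)/0.66005 + 322.9 = 140.3552, v = 842.2·(+0.12554)/0.66005 + 234.2 = 394.3856
M1: Pc = R·M1+t = (-0.15245, +0.05887, +0.68041); u = 501.8·(-0.15245)/0.68041 + 322.9 = 210.4650, v = 842.2·(+0.05887)/0.68041 + 234.2 = 307.0631
M2: Pc = R·M2+t = (-0.20549, -0.02614, +0.63035); u = 501.8·(-0.20549)/0.63035 + 322.9 = 159.3188, v = 842.2·(-0.02614)/0.63035 + 234.2 = 199.2741
M3: Pc = R·M3+t = (-0.29315, +0.04053, +0.60999); u = 501.8·(-0.29315)/0.60999 + 322.9 = 81.7492, v = 842.2·(+0.04053)/0.60999 + 234.2 = 290.1648

c0=(140.36, 394.39) c1=(210.46, 307.06) c2=(159.32, 199.27) c3=(81.75, 290.16)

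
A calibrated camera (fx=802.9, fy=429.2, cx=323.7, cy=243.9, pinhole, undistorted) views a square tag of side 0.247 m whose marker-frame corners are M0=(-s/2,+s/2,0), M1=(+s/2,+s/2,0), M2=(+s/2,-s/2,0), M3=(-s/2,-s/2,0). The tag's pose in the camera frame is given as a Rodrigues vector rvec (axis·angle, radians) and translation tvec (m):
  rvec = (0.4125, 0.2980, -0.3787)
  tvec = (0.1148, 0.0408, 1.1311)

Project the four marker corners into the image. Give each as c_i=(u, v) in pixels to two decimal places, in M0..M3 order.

Intrinsics K: fx=802.9, fy=429.2, cx=323.7, cy=243.9
Marker side s = 0.247 m; corners in marker frame (Z=0):
  M0 = (-0.1235, +0.1235, 0)
  M1 = (+0.1235, +0.1235, 0)
  M2 = (+0.1235, -0.1235, 0)
  M3 = (-0.1235, -0.1235, 0)
rvec = (0.4125, 0.2980, -0.3787), |rvec| = θ = 0.63433 rad = 36.344°
Rodrigues: sinθ=0.59264, 1−cosθ=0.19453; R = I + sinθ·[k]× + (1−cosθ)·[k]×²:
    [+0.88773 +0.41324 +0.20289]
    [-0.29438 +0.84840 -0.43995]
    [-0.35394 +0.33083 +0.87480]
t = (0.1148, 0.0408, 1.1311) m
M0: Pc = R·M0+t = (+0.05620, +0.18193, +1.21567); u = 802.9·(+0.05620)/1.21567 + 323.7 = 360.8178, v = 429.2·(+0.18193)/1.21567 + 243.9 = 308.1329
M1: Pc = R·M1+t = (+0.27547, +0.10922, +1.12825); u = 802.9·(+0.27547)/1.12825 + 323.7 = 519.7342, v = 429.2·(+0.10922)/1.12825 + 243.9 = 285.4494
M2: Pc = R·M2+t = (+0.17340, -0.10033, +1.04653); u = 802.9·(+0.17340)/1.04653 + 323.7 = 456.7327, v = 429.2·(-0.10033)/1.04653 + 243.9 = 202.7515
M3: Pc = R·M3+t = (-0.04587, -0.02762, +1.13395); u = 802.9·(-0.04587)/1.13395 + 323.7 = 291.2216, v = 429.2·(-0.02762)/1.13395 + 243.9 = 233.4452

c0=(360.82, 308.13) c1=(519.73, 285.45) c2=(456.73, 202.75) c3=(291.22, 233.45)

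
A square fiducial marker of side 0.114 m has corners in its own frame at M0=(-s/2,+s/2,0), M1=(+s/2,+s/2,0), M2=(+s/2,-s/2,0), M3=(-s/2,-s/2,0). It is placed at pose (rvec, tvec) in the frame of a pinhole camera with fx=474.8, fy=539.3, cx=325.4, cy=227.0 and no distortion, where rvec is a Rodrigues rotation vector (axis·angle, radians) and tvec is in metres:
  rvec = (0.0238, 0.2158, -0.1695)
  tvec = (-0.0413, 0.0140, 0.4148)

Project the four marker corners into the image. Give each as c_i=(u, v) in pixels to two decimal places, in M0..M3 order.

Intrinsics K: fx=474.8, fy=539.3, cx=325.4, cy=227.0
Marker side s = 0.114 m; corners in marker frame (Z=0):
  M0 = (-0.0570, +0.0570, 0)
  M1 = (+0.0570, +0.0570, 0)
  M2 = (+0.0570, -0.0570, 0)
  M3 = (-0.0570, -0.0570, 0)
rvec = (0.0238, 0.2158, -0.1695), |rvec| = θ = 0.27544 rad = 15.781°
Rodrigues: sinθ=0.27197, 1−cosθ=0.03769; R = I + sinθ·[k]× + (1−cosθ)·[k]×²:
    [+0.96259 +0.16992 +0.21108]
    [-0.16481 +0.98544 -0.04167]
    [-0.21509 +0.00533 +0.97658]
t = (-0.0413, 0.0140, 0.4148) m
M0: Pc = R·M0+t = (-0.08648, +0.07956, +0.42736); u = 474.8·(-0.08648)/0.42736 + 325.4 = 229.3184, v = 539.3·(+0.07956)/0.42736 + 227.0 = 327.4045
M1: Pc = R·M1+t = (+0.02325, +0.06078, +0.40284); u = 474.8·(+0.02325)/0.40284 + 325.4 = 352.8062, v = 539.3·(+0.06078)/0.40284 + 227.0 = 308.3628
M2: Pc = R·M2+t = (+0.00388, -0.05156, +0.40224); u = 474.8·(+0.00388)/0.40224 + 325.4 = 329.9826, v = 539.3·(-0.05156)/0.40224 + 227.0 = 157.8645
M3: Pc = R·M3+t = (-0.10585, -0.03278, +0.42676); u = 474.8·(-0.10585)/0.42676 + 325.4 = 207.6305, v = 539.3·(-0.03278)/0.42676 + 227.0 = 185.5804

c0=(229.32, 327.40) c1=(352.81, 308.36) c2=(329.98, 157.86) c3=(207.63, 185.58)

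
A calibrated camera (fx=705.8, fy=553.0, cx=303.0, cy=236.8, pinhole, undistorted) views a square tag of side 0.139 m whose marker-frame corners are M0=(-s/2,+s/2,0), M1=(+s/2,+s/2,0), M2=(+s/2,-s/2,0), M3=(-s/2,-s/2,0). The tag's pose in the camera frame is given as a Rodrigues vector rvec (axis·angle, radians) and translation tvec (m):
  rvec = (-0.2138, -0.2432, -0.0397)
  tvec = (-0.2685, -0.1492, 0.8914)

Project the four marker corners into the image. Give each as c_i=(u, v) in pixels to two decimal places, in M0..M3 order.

c0=(31.09, 185.11) c1=(147.80, 185.93) c2=(145.71, 106.13) c3=(32.67, 102.31)

Intrinsics K: fx=705.8, fy=553.0, cx=303.0, cy=236.8
Marker side s = 0.139 m; corners in marker frame (Z=0):
  M0 = (-0.0695, +0.0695, 0)
  M1 = (+0.0695, +0.0695, 0)
  M2 = (+0.0695, -0.0695, 0)
  M3 = (-0.0695, -0.0695, 0)
rvec = (-0.2138, -0.2432, -0.0397), |rvec| = θ = 0.32624 rad = 18.692°
Rodrigues: sinθ=0.32048, 1−cosθ=0.05275; R = I + sinθ·[k]× + (1−cosθ)·[k]×²:
    [+0.96991 +0.06477 -0.23470]
    [-0.01323 +0.97657 +0.21481]
    [+0.24312 -0.20524 +0.94804]
t = (-0.2685, -0.1492, 0.8914) m
M0: Pc = R·M0+t = (-0.33141, -0.08041, +0.86024); u = 705.8·(-0.33141)/0.86024 + 303.0 = 31.0905, v = 553.0·(-0.08041)/0.86024 + 236.8 = 185.1094
M1: Pc = R·M1+t = (-0.19659, -0.08225, +0.89403); u = 705.8·(-0.19659)/0.89403 + 303.0 = 147.8006, v = 553.0·(-0.08225)/0.89403 + 236.8 = 185.9257
M2: Pc = R·M2+t = (-0.20559, -0.21799, +0.92256); u = 705.8·(-0.20559)/0.92256 + 303.0 = 145.7124, v = 553.0·(-0.21799)/0.92256 + 236.8 = 106.1322
M3: Pc = R·M3+t = (-0.34041, -0.21615, +0.88877); u = 705.8·(-0.34041)/0.88877 + 303.0 = 32.6692, v = 553.0·(-0.21615)/0.88877 + 236.8 = 102.3083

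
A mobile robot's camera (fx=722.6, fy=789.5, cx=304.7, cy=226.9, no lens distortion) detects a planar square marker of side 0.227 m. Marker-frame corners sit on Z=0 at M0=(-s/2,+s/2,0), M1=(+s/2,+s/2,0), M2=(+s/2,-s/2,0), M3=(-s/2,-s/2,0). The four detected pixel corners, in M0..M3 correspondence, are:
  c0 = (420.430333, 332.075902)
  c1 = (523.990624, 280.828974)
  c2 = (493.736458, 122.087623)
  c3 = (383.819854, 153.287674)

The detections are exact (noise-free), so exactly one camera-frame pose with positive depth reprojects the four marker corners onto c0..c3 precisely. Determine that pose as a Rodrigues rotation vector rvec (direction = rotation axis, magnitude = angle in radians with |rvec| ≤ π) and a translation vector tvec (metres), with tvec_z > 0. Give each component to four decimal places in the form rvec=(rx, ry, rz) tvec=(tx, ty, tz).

rvec=(0.0215, -0.6098, -0.2534) tvec=(0.2206, -0.0068, 1.0332)

Intrinsics K: fx=722.6, fy=789.5, cx=304.7, cy=226.9
Marker side s = 0.227 m; corners in marker frame (Z=0):
  M0 = (-0.1135, +0.1135, 0)
  M1 = (+0.1135, +0.1135, 0)
  M2 = (+0.1135, -0.1135, 0)
  M3 = (-0.1135, -0.1135, 0)
Detected image corners:
  c0 = (420.430333, 332.075902) px
  c1 = (523.990624, 280.828974) px
  c2 = (493.736458, 122.087623) px
  c3 = (383.819854, 153.287674) px
Planar DLT: solve 8×8 A·h = b for H (H[2,2]=1):
  H  [+718.59547 +188.06160 +458.97285]
  H  [-60.89342 +761.02846 +221.66934]
  H  [+0.54562 +0.09144 +1.00000]
B = K⁻¹H; ‖b₁‖=0.967840, ‖b₂‖=0.967840; λ = 2/(‖b₁‖+‖b₂‖) = 1.033228, sign → tz>0 ⇒ λ=+1.033228
r₁ = λ·B[:,0] = (+0.78978,-0.24171,+0.56375); r₂ = λ·B[:,1] = (+0.22907,+0.96882,+0.09448)
r₃ = r₁×r₂ = (-0.56901,+0.05452,+0.82052); SVD([r₁ r₂ r₃]) → R = UVᵀ:
  R  [+0.78978 +0.22907 -0.56901]
  R  [-0.24171 +0.96882 +0.05452]
  R  [+0.56375 +0.09448 +0.82052]
t = (+0.22059, -0.00685, +1.03323) m
tr R = 2.579123; θ = arccos((tr R − 1)/2) = 0.660702 rad = 37.855°
axis k = ((R−Rᵀ)₃₂, (R−Rᵀ)₁₃, (R−Rᵀ)₂₁) / (2 sinθ) = (+0.032555, -0.922935, -0.383576)
rvec = θ·k = (+0.021509, -0.609786, -0.253429)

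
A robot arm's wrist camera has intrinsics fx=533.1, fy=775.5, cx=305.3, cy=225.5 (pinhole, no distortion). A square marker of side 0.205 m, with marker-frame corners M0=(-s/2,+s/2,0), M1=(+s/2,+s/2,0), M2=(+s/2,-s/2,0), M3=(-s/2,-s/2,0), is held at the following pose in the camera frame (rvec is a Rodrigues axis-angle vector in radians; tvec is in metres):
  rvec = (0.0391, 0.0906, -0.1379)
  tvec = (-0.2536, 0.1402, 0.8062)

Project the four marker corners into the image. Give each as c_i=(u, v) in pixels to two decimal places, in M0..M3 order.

Intrinsics K: fx=533.1, fy=775.5, cx=305.3, cy=225.5
Marker side s = 0.205 m; corners in marker frame (Z=0):
  M0 = (-0.1025, +0.1025, 0)
  M1 = (+0.1025, +0.1025, 0)
  M2 = (+0.1025, -0.1025, 0)
  M3 = (-0.1025, -0.1025, 0)
rvec = (0.0391, 0.0906, -0.1379), |rvec| = θ = 0.16957 rad = 9.716°
Rodrigues: sinθ=0.16876, 1−cosθ=0.01434; R = I + sinθ·[k]× + (1−cosθ)·[k]×²:
    [+0.98642 +0.13901 +0.08748]
    [-0.13547 +0.98975 -0.04514]
    [-0.09286 +0.03268 +0.99514]
t = (-0.2536, 0.1402, 0.8062) m
M0: Pc = R·M0+t = (-0.34046, +0.25554, +0.81907); u = 533.1·(-0.34046)/0.81907 + 305.3 = 83.7076, v = 775.5·(+0.25554)/0.81907 + 225.5 = 467.4432
M1: Pc = R·M1+t = (-0.13824, +0.22776, +0.80003); u = 533.1·(-0.13824)/0.80003 + 305.3 = 213.1815, v = 775.5·(+0.22776)/0.80003 + 225.5 = 446.2795
M2: Pc = R·M2+t = (-0.16674, +0.02486, +0.79333); u = 533.1·(-0.16674)/0.79333 + 305.3 = 193.2547, v = 775.5·(+0.02486)/0.79333 + 225.5 = 249.8055
M3: Pc = R·M3+t = (-0.36896, +0.05264, +0.81237); u = 533.1·(-0.36896)/0.81237 + 305.3 = 63.1799, v = 775.5·(+0.05264)/0.81237 + 225.5 = 275.7476

c0=(83.71, 467.44) c1=(213.18, 446.28) c2=(193.25, 249.81) c3=(63.18, 275.75)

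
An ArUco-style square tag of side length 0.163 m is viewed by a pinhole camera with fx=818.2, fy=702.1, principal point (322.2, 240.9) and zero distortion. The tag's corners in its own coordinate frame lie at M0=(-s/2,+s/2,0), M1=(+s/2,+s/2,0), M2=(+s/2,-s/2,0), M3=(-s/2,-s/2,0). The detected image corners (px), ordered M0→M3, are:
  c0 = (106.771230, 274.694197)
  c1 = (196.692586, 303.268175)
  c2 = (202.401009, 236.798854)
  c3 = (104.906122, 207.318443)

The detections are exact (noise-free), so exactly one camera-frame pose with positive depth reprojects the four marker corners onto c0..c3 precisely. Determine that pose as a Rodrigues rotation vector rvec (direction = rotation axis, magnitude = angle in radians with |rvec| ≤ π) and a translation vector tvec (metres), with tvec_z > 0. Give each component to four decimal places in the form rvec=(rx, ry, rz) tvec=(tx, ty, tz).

rvec=(0.6586, 0.2742, 0.2590) tvec=(-0.2659, 0.0288, 1.2795)

Intrinsics K: fx=818.2, fy=702.1, cx=322.2, cy=240.9
Marker side s = 0.163 m; corners in marker frame (Z=0):
  M0 = (-0.0815, +0.0815, 0)
  M1 = (+0.0815, +0.0815, 0)
  M2 = (+0.0815, -0.0815, 0)
  M3 = (-0.0815, -0.0815, 0)
Detected image corners:
  c0 = (106.771230, 274.694197) px
  c1 = (196.692586, 303.268175) px
  c2 = (202.401009, 236.798854) px
  c3 = (104.906122, 207.318443) px
Planar DLT: solve 8×8 A·h = b for H (H[2,2]=1):
  H  [+553.98981 +63.75855 +152.15463]
  H  [+144.54601 +536.60662 +256.71006]
  H  [-0.13080 +0.49315 +1.00000]
B = K⁻¹H; ‖b₁‖=0.781561, ‖b₂‖=0.781561; λ = 2/(‖b₁‖+‖b₂‖) = 1.279491, sign → tz>0 ⇒ λ=+1.279491
r₁ = λ·B[:,0] = (+0.93223,+0.32084,-0.16736); r₂ = λ·B[:,1] = (-0.14877,+0.76140,+0.63098)
r₃ = r₁×r₂ = (+0.32988,-0.56332,+0.75753); SVD([r₁ r₂ r₃]) → R = UVᵀ:
  R  [+0.93223 -0.14877 +0.32988]
  R  [+0.32084 +0.76140 -0.56332]
  R  [-0.16736 +0.63098 +0.75753]
t = (-0.26591, +0.02881, +1.27949) m
tr R = 2.451163; θ = arccos((tr R − 1)/2) = 0.758917 rad = 43.483°
axis k = ((R−Rᵀ)₃₂, (R−Rᵀ)₁₃, (R−Rᵀ)₂₁) / (2 sinθ) = (+0.867777, +0.361294, +0.341220)
rvec = θ·k = (+0.658571, +0.274192, +0.258957)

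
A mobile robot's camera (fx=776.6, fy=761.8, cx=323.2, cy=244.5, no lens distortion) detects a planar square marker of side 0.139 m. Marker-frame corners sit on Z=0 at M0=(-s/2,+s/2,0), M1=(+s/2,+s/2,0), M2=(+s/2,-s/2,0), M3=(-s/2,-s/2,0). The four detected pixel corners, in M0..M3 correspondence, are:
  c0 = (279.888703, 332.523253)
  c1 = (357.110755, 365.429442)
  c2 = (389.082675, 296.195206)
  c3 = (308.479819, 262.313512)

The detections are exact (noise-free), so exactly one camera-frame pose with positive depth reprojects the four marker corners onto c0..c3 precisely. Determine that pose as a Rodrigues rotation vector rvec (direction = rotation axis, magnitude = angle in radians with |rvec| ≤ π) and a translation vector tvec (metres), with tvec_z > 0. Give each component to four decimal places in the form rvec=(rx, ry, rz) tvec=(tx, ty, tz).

Intrinsics K: fx=776.6, fy=761.8, cx=323.2, cy=244.5
Marker side s = 0.139 m; corners in marker frame (Z=0):
  M0 = (-0.0695, +0.0695, 0)
  M1 = (+0.0695, +0.0695, 0)
  M2 = (+0.0695, -0.0695, 0)
  M3 = (-0.0695, -0.0695, 0)
Detected image corners:
  c0 = (279.888703, 332.523253) px
  c1 = (357.110755, 365.429442) px
  c2 = (389.082675, 296.195206) px
  c3 = (308.479819, 262.313512) px
Planar DLT: solve 8×8 A·h = b for H (H[2,2]=1):
  H  [+554.23068 -120.06430 +333.22338]
  H  [+227.71021 +593.64078 +314.77919]
  H  [-0.03967 +0.29299 +1.00000]
B = K⁻¹H; ‖b₁‖=0.794891, ‖b₂‖=0.794891; λ = 2/(‖b₁‖+‖b₂‖) = 1.258034, sign → tz>0 ⇒ λ=+1.258034
r₁ = λ·B[:,0] = (+0.91858,+0.39206,-0.04991); r₂ = λ·B[:,1] = (-0.34790,+0.86204,+0.36860)
r₃ = r₁×r₂ = (+0.18754,-0.32122,+0.92825); SVD([r₁ r₂ r₃]) → R = UVᵀ:
  R  [+0.91858 -0.34790 +0.18754]
  R  [+0.39206 +0.86204 -0.32122]
  R  [-0.04991 +0.36860 +0.92825]
t = (+0.01624, +0.11606, +1.25803) m
tr R = 2.708868; θ = arccos((tr R − 1)/2) = 0.546335 rad = 31.303°
axis k = ((R−Rᵀ)₃₂, (R−Rᵀ)₁₃, (R−Rᵀ)₂₁) / (2 sinθ) = (+0.663851, +0.228512, +0.712098)
rvec = θ·k = (+0.362685, +0.124844, +0.389044)

rvec=(0.3627, 0.1248, 0.3890) tvec=(0.0162, 0.1161, 1.2580)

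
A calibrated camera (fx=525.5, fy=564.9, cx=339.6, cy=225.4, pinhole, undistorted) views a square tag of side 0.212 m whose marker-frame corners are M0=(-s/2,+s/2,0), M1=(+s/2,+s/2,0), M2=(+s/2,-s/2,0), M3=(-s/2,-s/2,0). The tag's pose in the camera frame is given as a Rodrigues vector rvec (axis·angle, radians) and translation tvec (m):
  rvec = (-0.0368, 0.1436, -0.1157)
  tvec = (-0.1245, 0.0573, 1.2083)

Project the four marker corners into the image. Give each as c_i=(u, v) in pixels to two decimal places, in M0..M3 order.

c0=(246.10, 306.53) c1=(335.89, 296.71) c2=(325.47, 196.93) c3=(236.63, 209.09)

Intrinsics K: fx=525.5, fy=564.9, cx=339.6, cy=225.4
Marker side s = 0.212 m; corners in marker frame (Z=0):
  M0 = (-0.1060, +0.1060, 0)
  M1 = (+0.1060, +0.1060, 0)
  M2 = (+0.1060, -0.1060, 0)
  M3 = (-0.1060, -0.1060, 0)
rvec = (-0.0368, 0.1436, -0.1157), |rvec| = θ = 0.18805 rad = 10.774°
Rodrigues: sinθ=0.18694, 1−cosθ=0.01763; R = I + sinθ·[k]× + (1−cosθ)·[k]×²:
    [+0.98305 +0.11238 +0.14488]
    [-0.11765 +0.99265 +0.02830]
    [-0.14063 -0.04487 +0.98904]
t = (-0.1245, 0.0573, 1.2083) m
M0: Pc = R·M0+t = (-0.21679, +0.17499, +1.21845); u = 525.5·(-0.21679)/1.21845 + 339.6 = 246.1016, v = 564.9·(+0.17499)/1.21845 + 225.4 = 306.5302
M1: Pc = R·M1+t = (-0.00838, +0.15005, +1.18864); u = 525.5·(-0.00838)/1.18864 + 339.6 = 335.8933, v = 564.9·(+0.15005)/1.18864 + 225.4 = 296.7112
M2: Pc = R·M2+t = (-0.03221, -0.06039, +1.19815); u = 525.5·(-0.03221)/1.19815 + 339.6 = 325.4730, v = 564.9·(-0.06039)/1.19815 + 225.4 = 196.9264
M3: Pc = R·M3+t = (-0.24062, -0.03545, +1.22796); u = 525.5·(-0.24062)/1.22796 + 339.6 = 236.6298, v = 564.9·(-0.03545)/1.22796 + 225.4 = 209.0920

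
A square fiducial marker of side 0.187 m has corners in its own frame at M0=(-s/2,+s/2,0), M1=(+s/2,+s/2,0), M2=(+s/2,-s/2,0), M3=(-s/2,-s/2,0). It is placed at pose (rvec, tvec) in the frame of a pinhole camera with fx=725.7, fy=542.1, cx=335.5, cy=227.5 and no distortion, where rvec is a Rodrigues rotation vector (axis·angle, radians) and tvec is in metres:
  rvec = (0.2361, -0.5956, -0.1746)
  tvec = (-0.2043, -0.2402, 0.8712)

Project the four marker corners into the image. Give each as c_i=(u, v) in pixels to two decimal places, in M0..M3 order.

Intrinsics K: fx=725.7, fy=542.1, cx=335.5, cy=227.5
Marker side s = 0.187 m; corners in marker frame (Z=0):
  M0 = (-0.0935, +0.0935, 0)
  M1 = (+0.0935, +0.0935, 0)
  M2 = (+0.0935, -0.0935, 0)
  M3 = (-0.0935, -0.0935, 0)
rvec = (0.2361, -0.5956, -0.1746), |rvec| = θ = 0.66405 rad = 38.047°
Rodrigues: sinθ=0.61631, 1−cosθ=0.21250; R = I + sinθ·[k]× + (1−cosθ)·[k]×²:
    [+0.81436 +0.09428 -0.57265]
    [-0.22981 +0.95845 -0.16901]
    [+0.53292 +0.26924 +0.80219]
t = (-0.2043, -0.2402, 0.8712) m
M0: Pc = R·M0+t = (-0.27163, -0.12910, +0.84655); u = 725.7·(-0.27163)/0.84655 + 335.5 = 102.6480, v = 542.1·(-0.12910)/0.84655 + 227.5 = 144.8301
M1: Pc = R·M1+t = (-0.11934, -0.17207, +0.94620); u = 725.7·(-0.11934)/0.94620 + 335.5 = 243.9696, v = 542.1·(-0.17207)/0.94620 + 227.5 = 128.9157
M2: Pc = R·M2+t = (-0.13697, -0.35130, +0.89585); u = 725.7·(-0.13697)/0.89585 + 335.5 = 224.5433, v = 542.1·(-0.35130)/0.89585 + 227.5 = 14.9196
M3: Pc = R·M3+t = (-0.28926, -0.30833, +0.79620); u = 725.7·(-0.28926)/0.79620 + 335.5 = 71.8536, v = 542.1·(-0.30833)/0.79620 + 227.5 = 17.5721

c0=(102.65, 144.83) c1=(243.97, 128.92) c2=(224.54, 14.92) c3=(71.85, 17.57)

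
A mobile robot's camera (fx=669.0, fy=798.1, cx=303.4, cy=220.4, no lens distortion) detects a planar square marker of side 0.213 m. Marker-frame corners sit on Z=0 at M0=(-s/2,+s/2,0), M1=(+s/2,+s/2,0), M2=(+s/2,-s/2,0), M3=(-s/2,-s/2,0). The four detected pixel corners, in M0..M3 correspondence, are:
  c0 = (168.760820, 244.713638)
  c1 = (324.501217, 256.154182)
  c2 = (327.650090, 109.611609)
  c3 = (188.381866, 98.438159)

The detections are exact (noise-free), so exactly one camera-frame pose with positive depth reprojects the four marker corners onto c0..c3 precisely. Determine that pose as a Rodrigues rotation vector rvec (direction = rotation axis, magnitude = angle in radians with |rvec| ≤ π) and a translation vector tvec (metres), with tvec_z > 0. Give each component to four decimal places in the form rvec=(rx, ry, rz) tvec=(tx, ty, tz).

rvec=(-0.5292, -0.0467, 0.0532) tvec=(-0.0732, -0.0573, 0.9690)

Intrinsics K: fx=669.0, fy=798.1, cx=303.4, cy=220.4
Marker side s = 0.213 m; corners in marker frame (Z=0):
  M0 = (-0.1065, +0.1065, 0)
  M1 = (+0.1065, +0.1065, 0)
  M2 = (+0.1065, -0.1065, 0)
  M3 = (-0.1065, -0.1065, 0)
Detected image corners:
  c0 = (168.760820, 244.713638) px
  c1 = (324.501217, 256.154182) px
  c2 = (327.650090, 109.611609) px
  c3 = (188.381866, 98.438159) px
Planar DLT: solve 8×8 A·h = b for H (H[2,2]=1):
  H  [+698.36727 -184.99092 +252.88913]
  H  [+58.67418 +594.88403 +173.18014]
  H  [+0.03174 -0.52183 +1.00000]
B = K⁻¹H; ‖b₁‖=1.032027, ‖b₂‖=1.032027; λ = 2/(‖b₁‖+‖b₂‖) = 0.968967, sign → tz>0 ⇒ λ=+0.968967
r₁ = λ·B[:,0] = (+0.99756,+0.06274,+0.03075); r₂ = λ·B[:,1] = (-0.03862,+0.86188,-0.50564)
r₃ = r₁×r₂ = (-0.05823,+0.50322,+0.86220); SVD([r₁ r₂ r₃]) → R = UVᵀ:
  R  [+0.99756 -0.03862 -0.05823]
  R  [+0.06274 +0.86188 +0.50322]
  R  [+0.03075 -0.50564 +0.86220]
t = (-0.07316, -0.05733, +0.96897) m
tr R = 2.721631; θ = arccos((tr R − 1)/2) = 0.533926 rad = 30.592°
axis k = ((R−Rᵀ)₃₂, (R−Rᵀ)₁₃, (R−Rᵀ)₂₁) / (2 sinθ) = (-0.991181, -0.087421, +0.099591)
rvec = θ·k = (-0.529217, -0.046677, +0.053174)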